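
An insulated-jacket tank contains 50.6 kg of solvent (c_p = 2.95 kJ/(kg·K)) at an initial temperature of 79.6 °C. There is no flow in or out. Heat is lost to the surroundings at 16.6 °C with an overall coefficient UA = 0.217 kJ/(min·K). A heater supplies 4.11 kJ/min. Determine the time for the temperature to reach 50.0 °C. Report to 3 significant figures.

766 min

M c_p dT/dt = −UA(T − T_amb) + Q̇.
τ = M c_p/UA = 687.88 min; T_ss = T_amb + Q̇/UA = 16.6 + 4.11/0.217 = 35.540 °C.
T(t) = T_ss + (T₀ − T_ss)e^(−t/τ); set T = 50.0:
t = −τ ln[(T − T_ss)/(T₀ − T_ss)] = −687.88 · ln(0.32819) = 766.42 min.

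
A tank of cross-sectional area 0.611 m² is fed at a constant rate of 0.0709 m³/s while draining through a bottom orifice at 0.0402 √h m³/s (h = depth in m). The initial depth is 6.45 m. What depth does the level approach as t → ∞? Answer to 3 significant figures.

3.11 m

A dh/dt = Q_in − 0.0402 √h. Steady state requires inflow = outflow:
Q_in = 0.0402 √h_ss ⇒ √h_ss = 0.0709/0.0402 = 1.7637.
h_ss = 1.7637² = 3.1106 m. (Since h₀ = 6.45 m > h_ss, the level will fall toward this value.)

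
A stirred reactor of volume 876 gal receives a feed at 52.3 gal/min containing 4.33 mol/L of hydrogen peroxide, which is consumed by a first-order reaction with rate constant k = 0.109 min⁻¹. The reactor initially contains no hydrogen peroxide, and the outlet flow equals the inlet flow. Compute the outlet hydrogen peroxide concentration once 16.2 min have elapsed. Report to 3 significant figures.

V dC/dt = Q(C_in − C) − k V C.
dC/dt = (Q/V) C_in − (Q/V + k) C; effective rate a = Q/V + k = 0.059703 + 0.109 = 0.16870 min⁻¹.
C_ss = Q C_in/(Q + kV) = 1.5324 mol/L; C(t) = C_ss + (C₀ − C_ss) e^(−a t).
C(16.2) = 1.5324 + (-1.5324)·e^(−0.16870·16.2) = 1.5324 + (-1.5324)·0.065024 = 1.4327 mol/L.

1.43 mol/L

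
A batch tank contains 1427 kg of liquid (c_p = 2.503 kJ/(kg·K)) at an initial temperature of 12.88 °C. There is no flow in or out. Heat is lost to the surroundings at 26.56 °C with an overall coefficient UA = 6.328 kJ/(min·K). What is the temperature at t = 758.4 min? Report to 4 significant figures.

Lumped-capacitance energy balance: M c_p dT/dt = UA(T_amb − T).
dT/dt = (T_ss − T)/τ with T_ss = T_amb = 26.5600 °C, τ = M c_p/UA = 1427·2.503/6.328 = 564.441 min.
This is linear first-order; T(t) = T_ss + (T₀ − T_ss) e^(−t/τ).
T(758.4) = 26.5600 + (-13.6800)·0.260897 = 22.9909 °C.

22.99 °C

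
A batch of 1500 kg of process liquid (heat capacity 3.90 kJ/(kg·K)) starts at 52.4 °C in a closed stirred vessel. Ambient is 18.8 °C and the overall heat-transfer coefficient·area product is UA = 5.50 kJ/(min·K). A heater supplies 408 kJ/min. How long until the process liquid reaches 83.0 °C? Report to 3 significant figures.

Heat balance on the well-mixed liquid: M c_p dT/dt = −UA(T − T_amb) + Q̇.
τ = M c_p/UA = 1063.6 min; T_ss = T_amb + Q̇/UA = 18.8 + 408/5.50 = 92.982 °C.
T(t) = T_ss + (T₀ − T_ss)e^(−t/τ); set T = 83.0:
t = −τ ln[(T − T_ss)/(T₀ − T_ss)] = −1063.6 · ln(0.24597) = 1491.8 min.

1490 min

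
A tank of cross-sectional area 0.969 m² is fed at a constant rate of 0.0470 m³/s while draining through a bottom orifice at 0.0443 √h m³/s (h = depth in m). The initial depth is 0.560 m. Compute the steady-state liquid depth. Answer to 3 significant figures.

1.13 m

Level balance: A dh/dt = 0.0470 − 0.0443 √h. Setting dh/dt = 0:
Q_in = 0.0443 √h_ss ⇒ √h_ss = 0.0470/0.0443 = 1.0609.
h_ss = 1.0609² = 1.1256 m. (Since h₀ = 0.560 m < h_ss, the level will rise toward this value.)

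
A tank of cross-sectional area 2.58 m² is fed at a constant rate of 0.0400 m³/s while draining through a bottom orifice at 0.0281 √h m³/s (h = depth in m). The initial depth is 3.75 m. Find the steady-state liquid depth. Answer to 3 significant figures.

Unsteady balance on liquid volume: A dh/dt = Q_in − 0.0281 √h. At steady state dh/dt = 0:
Q_in = 0.0281 √h_ss ⇒ √h_ss = 0.0400/0.0281 = 1.4235.
h_ss = 1.4235² = 2.0263 m. (Since h₀ = 3.75 m > h_ss, the level will fall toward this value.)

2.03 m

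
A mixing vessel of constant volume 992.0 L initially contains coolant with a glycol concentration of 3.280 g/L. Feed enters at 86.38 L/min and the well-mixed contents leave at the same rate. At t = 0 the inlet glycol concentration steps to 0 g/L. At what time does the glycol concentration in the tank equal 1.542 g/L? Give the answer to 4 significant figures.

8.668 min

Species balance: V dC/dt = Q(C_in − C) ⇒ τ = V/Q = 11.4841 min.
C(t) = C_in + (C₀ − C_in) e^(−t/τ). Set C = 1.542 and solve for t:
e^(−t/τ) = (C − C_in)/(C₀ − C_in) = (1.542 − 0)/(3.280 − 0) = 0.470122
t = −τ ln(…) = 11.4841 × 0.754763 = 8.66781 min.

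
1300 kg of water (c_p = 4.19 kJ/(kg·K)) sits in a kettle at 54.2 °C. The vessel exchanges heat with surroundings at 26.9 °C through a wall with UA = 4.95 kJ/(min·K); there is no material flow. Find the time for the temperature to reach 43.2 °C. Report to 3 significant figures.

Lumped-capacitance energy balance: M c_p dT/dt = UA(T_amb − T).
τ = M c_p/UA = 1100.4 min; T_ss = T_amb = 26.900 °C.
T(t) = T_ss + (T₀ − T_ss)e^(−t/τ); set T = 43.2:
t = −τ ln[(T − T_ss)/(T₀ − T_ss)] = −1100.4 · ln(0.59707) = 567.50 min.

568 min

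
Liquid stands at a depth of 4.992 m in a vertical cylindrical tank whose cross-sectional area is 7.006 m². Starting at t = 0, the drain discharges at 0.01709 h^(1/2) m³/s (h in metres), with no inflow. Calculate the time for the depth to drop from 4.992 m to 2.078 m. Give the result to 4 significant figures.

650.0 s

With no inflow, A dh/dt = −0.01709 √h.
Separate and integrate: 2(√h − √h₀) = −(0.01709/A) t.
t = 2A(√h₀ − √h)/0.01709 = 2·7.006·(√4.992 − √2.078)/0.01709
  = 14.0120 × (2.23428 − 1.44153) / 0.01709 = 649.973 s.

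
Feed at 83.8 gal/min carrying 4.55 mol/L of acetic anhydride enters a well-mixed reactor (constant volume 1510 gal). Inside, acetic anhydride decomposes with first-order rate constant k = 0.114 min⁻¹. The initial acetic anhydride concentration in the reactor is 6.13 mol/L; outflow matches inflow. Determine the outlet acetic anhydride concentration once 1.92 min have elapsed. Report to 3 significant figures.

4.84 mol/L

V dC/dt = Q(C_in − C) − k V C.
This is linear with rate a = Q/V + k = 0.16950 min⁻¹.
C_ss = Q C_in/(Q + kV) = 1.4898 mol/L; C(t) = C_ss + (C₀ − C_ss) e^(−a t).
C(1.92) = 1.4898 + (4.6402)·e^(−0.16950·1.92) = 1.4898 + (4.6402)·0.72221 = 4.8410 mol/L.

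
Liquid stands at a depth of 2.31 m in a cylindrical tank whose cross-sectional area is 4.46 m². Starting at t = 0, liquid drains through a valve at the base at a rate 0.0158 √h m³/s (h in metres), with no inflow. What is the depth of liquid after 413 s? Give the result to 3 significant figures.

Accumulation of liquid (constant cross-section A): A dh/dt = −0.0158 √h.
Separate and integrate: 2(√h − √h₀) = −(0.0158/A) t.
√h = √2.31 − 0.0158·413/(2·4.46) = 1.5199 − 0.73155 = 0.78832.
h = 0.78832² = 0.62145 m.

0.621 m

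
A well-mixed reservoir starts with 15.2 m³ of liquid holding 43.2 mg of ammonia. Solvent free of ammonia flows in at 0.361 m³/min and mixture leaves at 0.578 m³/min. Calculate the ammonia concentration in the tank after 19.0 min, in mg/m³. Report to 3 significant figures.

Let m(t) be the amount of ammonia. Volume: V(t) = V₀ + (Q_in − Q_out) t = 15.2 − 0.21700 t; V(19.0) = 11.077 m³.
Species balance (pure solvent in): dm/dt = −Q_out · m/V(t).
Separate: dm/m = −Q_out dt/V(t) ⇒ ln(m/m₀) = −(Q_out/(Q_in−Q_out)) ln(V/V₀).
m = m₀ (V₀/V)^(Q_out/(Q_in−Q_out)) = 43.2 × (15.2/11.077)^(-2.6636) = 18.597 mg.
C = m/V = 18.597/11.077 = 1.6789 mg/m³.

1.68 mg/m³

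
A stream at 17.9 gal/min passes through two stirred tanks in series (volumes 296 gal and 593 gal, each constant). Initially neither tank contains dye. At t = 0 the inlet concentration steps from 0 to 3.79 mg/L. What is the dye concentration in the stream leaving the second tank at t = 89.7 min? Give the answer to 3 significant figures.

Time constants: τᵢ = Vᵢ/Q for each well-mixed tank.
τ₁ = 296/17.9 = 16.536 min; τ₂ = 593/17.9 = 33.128 min.
Solving the cascade with C₁(0)=C₂(0)=0 gives C₂(t) = C_in[1 − (τ₁ e^(−t/τ₁) − τ₂ e^(−t/τ₂))/(τ₁ − τ₂)].
At t = 89.7: e^(−t/τ₁) = 0.0044076, e^(−t/τ₂) = 0.066694.
C₂ = 3.79·[1 − (16.536·0.0044076 − 33.128·0.066694)/(-16.592)] = 3.79·0.87123 = 3.3020 mg/L.

3.30 mg/L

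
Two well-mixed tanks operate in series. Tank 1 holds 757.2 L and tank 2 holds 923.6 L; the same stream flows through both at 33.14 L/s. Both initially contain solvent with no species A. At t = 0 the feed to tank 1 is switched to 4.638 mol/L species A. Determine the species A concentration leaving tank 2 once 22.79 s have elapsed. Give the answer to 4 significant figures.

Species balance on tank i: dCᵢ/dt = (Cᵢ₋₁ − Cᵢ)/τᵢ with τᵢ = Vᵢ/Q.
τ₁ = 757.2/33.14 = 22.8485 s; τ₂ = 923.6/33.14 = 27.8696 s.
Tank 1: C₁ = C_in(1 − e^(−t/τ₁)). Tank 2 (τ₁ ≠ τ₂): C₂ = C_in[1 − (τ₁ e^(−t/τ₁) − τ₂ e^(−t/τ₂))/(τ₁ − τ₂)].
At t = 22.79: e^(−t/τ₁) = 0.368823, e^(−t/τ₂) = 0.441430.
C₂ = 4.638·[1 − (22.8485·0.368823 − 27.8696·0.441430)/(-5.02112)] = 4.638·0.228172 = 1.05826 mol/L.

1.058 mol/L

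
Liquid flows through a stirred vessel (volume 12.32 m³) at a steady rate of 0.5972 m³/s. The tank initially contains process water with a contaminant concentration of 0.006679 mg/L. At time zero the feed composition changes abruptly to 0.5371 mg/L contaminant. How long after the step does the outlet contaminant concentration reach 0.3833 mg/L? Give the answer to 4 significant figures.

Species balance on the tank: V dC/dt = Q(C_in − C), so τ = V/Q = 20.6296 s.
C(t) = C_in + (C₀ − C_in) e^(−t/τ). Set C = 0.3833 and solve for t:
e^(−t/τ) = (C − C_in)/(C₀ − C_in) = (0.3833 − 0.5371)/(0.006679 − 0.5371) = 0.289958
t = −τ ln(…) = 20.6296 × 1.23802 = 25.5398 s.

25.54 s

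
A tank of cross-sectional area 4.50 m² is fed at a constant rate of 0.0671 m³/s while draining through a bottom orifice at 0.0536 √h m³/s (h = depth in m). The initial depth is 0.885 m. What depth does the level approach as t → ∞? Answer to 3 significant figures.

A dh/dt = Q_in − 0.0536 √h. Steady state requires inflow = outflow:
Q_in = 0.0536 √h_ss ⇒ √h_ss = 0.0671/0.0536 = 1.2519.
h_ss = 1.2519² = 1.5672 m. (Since h₀ = 0.885 m < h_ss, the level will rise toward this value.)

1.57 m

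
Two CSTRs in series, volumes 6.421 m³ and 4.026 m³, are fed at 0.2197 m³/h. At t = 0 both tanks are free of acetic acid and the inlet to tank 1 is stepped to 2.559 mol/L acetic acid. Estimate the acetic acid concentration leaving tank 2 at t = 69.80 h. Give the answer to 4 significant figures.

2.025 mol/L

Species balance on tank i: dCᵢ/dt = (Cᵢ₋₁ − Cᵢ)/τᵢ with τᵢ = Vᵢ/Q.
τ₁ = 6.421/0.2197 = 29.2262 h; τ₂ = 4.026/0.2197 = 18.3250 h.
Tank 1: C₁ = C_in(1 − e^(−t/τ₁)). Tank 2 (τ₁ ≠ τ₂): C₂ = C_in[1 − (τ₁ e^(−t/τ₁) − τ₂ e^(−t/τ₂))/(τ₁ − τ₂)].
At t = 69.80: e^(−t/τ₁) = 0.0917887, e^(−t/τ₂) = 0.0221702.
C₂ = 2.559·[1 − (29.2262·0.0917887 − 18.3250·0.0221702)/(10.9012)] = 2.559·0.791183 = 2.02464 mol/L.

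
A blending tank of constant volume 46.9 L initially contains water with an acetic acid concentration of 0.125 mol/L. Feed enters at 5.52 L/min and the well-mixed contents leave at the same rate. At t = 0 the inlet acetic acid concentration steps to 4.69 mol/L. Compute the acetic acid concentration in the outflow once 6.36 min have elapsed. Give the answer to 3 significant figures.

2.53 mol/L

Accumulation = in − out for the solute gives V dC/dt = Q(C_in − C).
So dC/dt = (C_in − C)/τ with τ = V/Q = 46.9/5.52 = 8.4964 min.
Solution: C(t) = C_in + (C₀ − C_in) e^(−t/τ).
C(6.36) = 4.69 + (0.125 − 4.69)·e^(−6.36/8.4964) = 4.69 + (-4.5650)·0.47305 = 2.5305 mol/L.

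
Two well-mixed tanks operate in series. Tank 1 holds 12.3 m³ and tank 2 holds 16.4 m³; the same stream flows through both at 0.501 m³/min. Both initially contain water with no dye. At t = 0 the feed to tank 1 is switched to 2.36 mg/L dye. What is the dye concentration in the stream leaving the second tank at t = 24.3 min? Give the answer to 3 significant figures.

0.498 mg/L

Each tank obeys Vᵢ dCᵢ/dt = Q(Cᵢ₋₁ − Cᵢ), so τᵢ = Vᵢ/Q.
τ₁ = 12.3/0.501 = 24.551 min; τ₂ = 16.4/0.501 = 32.735 min.
Tank 1: C₁ = C_in(1 − e^(−t/τ₁)). Tank 2 (τ₁ ≠ τ₂): C₂ = C_in[1 − (τ₁ e^(−t/τ₁) − τ₂ e^(−t/τ₂))/(τ₁ − τ₂)].
At t = 24.3: e^(−t/τ₁) = 0.37166, e^(−t/τ₂) = 0.47600.
C₂ = 2.36·[1 − (24.551·0.37166 − 32.735·0.47600)/(-8.1836)] = 2.36·0.21097 = 0.49789 mg/L.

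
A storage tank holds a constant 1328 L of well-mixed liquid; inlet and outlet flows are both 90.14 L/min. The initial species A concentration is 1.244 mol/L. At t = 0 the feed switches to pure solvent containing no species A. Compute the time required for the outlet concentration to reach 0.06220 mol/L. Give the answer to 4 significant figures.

Species balance: V dC/dt = Q(C_in − C) ⇒ τ = V/Q = 14.7326 min.
C(t) = C_in + (C₀ − C_in) e^(−t/τ). Set C = 0.06220 and solve for t:
e^(−t/τ) = (C − C_in)/(C₀ − C_in) = (0.06220 − 0)/(1.244 − 0) = 0.0500000
t = −τ ln(…) = 14.7326 × 2.99573 = 44.1350 min.

44.14 min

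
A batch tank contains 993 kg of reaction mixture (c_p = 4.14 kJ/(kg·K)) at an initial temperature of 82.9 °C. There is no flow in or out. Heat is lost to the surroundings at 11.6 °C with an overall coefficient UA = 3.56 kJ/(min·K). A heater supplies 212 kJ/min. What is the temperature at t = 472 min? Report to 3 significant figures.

First-law balance (no shaft work): M c_p dT/dt = −UA(T − T_amb) + Q̇.
dT/dt = (T_ss − T)/τ with T_ss = T_amb + Q̇/UA = 11.6 + 212/3.56 = 71.151 °C, τ = M c_p/UA = 993·4.14/3.56 = 1154.8 min.
This is linear first-order; T(t) = T_ss + (T₀ − T_ss) e^(−t/τ).
T(472) = 71.151 + (11.749)·0.66449 = 78.958 °C.

79.0 °C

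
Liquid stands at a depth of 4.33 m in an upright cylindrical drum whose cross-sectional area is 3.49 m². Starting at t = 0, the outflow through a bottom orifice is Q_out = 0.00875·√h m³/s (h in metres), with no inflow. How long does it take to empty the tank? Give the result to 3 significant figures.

1660 s

Accumulation of liquid (constant cross-section A): A dh/dt = −0.00875 √h.
This is separable: 2 d(√h)/dt = −0.00875/A, so √h = √h₀ − (0.00875/(2A)) t.
Set h = 0: 2√h₀ = (0.00875/A) t_empty ⇒ t_empty = 2A√h₀/0.00875.
t_empty = 2·3.49·√4.33/0.00875 = 6.9800·2.0809/0.00875 = 1659.9 s.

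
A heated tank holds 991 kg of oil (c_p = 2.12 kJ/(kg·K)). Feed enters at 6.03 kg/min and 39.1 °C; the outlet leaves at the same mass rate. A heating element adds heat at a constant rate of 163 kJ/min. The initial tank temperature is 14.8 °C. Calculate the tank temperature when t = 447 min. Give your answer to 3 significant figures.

49.4 °C

M c_p dT/dt = ṁ c_p (T_in − T) + Q̇.
τ = M/ṁ = 164.34 min; T_ss = T_in + Q̇/(ṁ c_p) = 39.1 + 163/(6.03·2.12) = 51.851 °C.
T approaches T_ss exponentially: T(t) = T_ss + (T₀ − T_ss) e^(−t/τ).
T(447) = 51.851 + (-37.051)·e^(−447/164.34) = 51.851 + (-37.051)·0.065882 = 49.410 °C.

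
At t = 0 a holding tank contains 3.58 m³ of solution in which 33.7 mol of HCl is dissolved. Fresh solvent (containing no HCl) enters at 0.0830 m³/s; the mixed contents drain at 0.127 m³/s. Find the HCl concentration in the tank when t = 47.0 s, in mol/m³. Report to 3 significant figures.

Let m(t) be the amount of HCl. Volume: V(t) = V₀ + (Q_in − Q_out) t = 3.58 − 0.044000 t; V(47.0) = 1.5120 m³.
Solute balance: dm/dt = 0 − Q_out C = −Q_out m/V(t).
dm/m = −Q_out dt/(V₀ − 0.044000 t); integrating gives ln(m/m₀) = −(Q_out/(Q_in−Q_out)) ln(V/V₀).
m = m₀ (V₀/V)^(Q_out/(Q_in−Q_out)) = 33.7 × (3.58/1.5120)^(-2.8864) = 2.8001 mol.
C = m/V = 2.8001/1.5120 = 1.8519 mol/m³.

1.85 mol/m³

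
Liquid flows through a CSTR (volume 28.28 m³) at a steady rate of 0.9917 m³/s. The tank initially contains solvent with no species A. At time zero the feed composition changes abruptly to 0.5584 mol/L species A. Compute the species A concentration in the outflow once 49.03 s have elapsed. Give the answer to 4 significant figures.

0.4583 mol/L

Unsteady species balance (constant V, well mixed): V dC/dt = Q(C_in − C).
Time constant τ = V/Q = 28.28/0.9917 = 28.5167 s.
This is linear first-order; C(t) = C_in + (C₀ − C_in) e^(−t/τ).
C(49.03) = 0.5584 + (0 − 0.5584)·e^(−49.03/28.5167) = 0.5584 + (-0.558400)·0.179184 = 0.458344 mol/L.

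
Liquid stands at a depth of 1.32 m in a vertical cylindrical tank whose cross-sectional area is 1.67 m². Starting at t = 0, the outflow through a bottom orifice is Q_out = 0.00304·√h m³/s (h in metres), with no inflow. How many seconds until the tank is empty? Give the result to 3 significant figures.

1260 s

With no inflow, A dh/dt = −0.00304 √h.
This is separable: 2 d(√h)/dt = −0.00304/A, so √h = √h₀ − (0.00304/(2A)) t.
Tank is empty when √h = 0: t_empty = 2A√h₀/0.00304.
t_empty = 2·1.67·√1.32/0.00304 = 3.3400·1.1489/0.00304 = 1262.3 s.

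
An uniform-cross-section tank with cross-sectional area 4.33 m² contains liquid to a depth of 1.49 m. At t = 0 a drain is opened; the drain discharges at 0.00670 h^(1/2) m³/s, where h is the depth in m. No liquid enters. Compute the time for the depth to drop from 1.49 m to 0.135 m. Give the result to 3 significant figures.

1100 s

With no inflow, A dh/dt = −0.00670 √h.
∫ h^(−1/2) dh = −(0.00670/A) ∫ dt, giving 2√h = 2√h₀ − (0.00670/A) t.
t = 2A(√h₀ − √h)/0.00670 = 2·4.33·(√1.49 − √0.135)/0.00670
  = 8.6600 × (1.2207 − 0.36742) / 0.00670 = 1102.8 s.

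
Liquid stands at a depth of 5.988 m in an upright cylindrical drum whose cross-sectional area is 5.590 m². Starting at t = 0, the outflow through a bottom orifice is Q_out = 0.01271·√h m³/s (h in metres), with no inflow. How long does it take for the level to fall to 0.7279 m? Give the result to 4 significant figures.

1402 s

With no inflow, A dh/dt = −0.01271 √h.
This is separable: 2 d(√h)/dt = −0.01271/A, so √h = √h₀ − (0.01271/(2A)) t.
t = 2A(√h₀ − √h)/0.01271 = 2·5.590·(√5.988 − √0.7279)/0.01271
  = 11.1800 × (2.44704 − 0.853171) / 0.01271 = 1402.00 s.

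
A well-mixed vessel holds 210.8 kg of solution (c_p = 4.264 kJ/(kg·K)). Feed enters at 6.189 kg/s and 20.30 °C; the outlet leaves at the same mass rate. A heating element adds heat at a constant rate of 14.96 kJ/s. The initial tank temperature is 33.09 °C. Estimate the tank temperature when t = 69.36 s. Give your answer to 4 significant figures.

22.46 °C

Unsteady energy balance on the tank contents: M c_p dT/dt = ṁ c_p (T_in − T) + 14.96.
τ = M/ṁ = 34.0604 s; T_ss = T_in + Q̇/(ṁ c_p) = 20.30 + 14.96/(6.189·4.264) = 20.8669 °C.
Solution: T(t) = T_ss + (T₀ − T_ss) e^(−t/τ).
T(69.36) = 20.8669 + (12.2231)·e^(−69.36/34.0604) = 20.8669 + (12.2231)·0.130500 = 22.4620 °C.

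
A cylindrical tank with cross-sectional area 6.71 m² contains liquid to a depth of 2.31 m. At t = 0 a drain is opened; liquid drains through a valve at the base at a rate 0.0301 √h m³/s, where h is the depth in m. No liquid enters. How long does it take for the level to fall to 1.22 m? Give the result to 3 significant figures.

185 s

Mass balance (ρ constant): A dh/dt = −0.0301 √h.
∫ h^(−1/2) dh = −(0.0301/A) ∫ dt, giving 2√h = 2√h₀ − (0.0301/A) t.
t = 2A(√h₀ − √h)/0.0301 = 2·6.71·(√2.31 − √1.22)/0.0301
  = 13.420 × (1.5199 − 1.1045) / 0.0301 = 185.17 s.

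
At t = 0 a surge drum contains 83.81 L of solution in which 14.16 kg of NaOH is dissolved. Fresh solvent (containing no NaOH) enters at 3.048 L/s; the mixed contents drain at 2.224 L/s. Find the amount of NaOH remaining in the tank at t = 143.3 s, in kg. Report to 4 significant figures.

1.320 kg

Total volume: dV/dt = Q_in − Q_out = 0.824000 L/s, so V(t) = 83.81 + 0.824000 t and V(143.3) = 201.889 L.
Solute balance: dm/dt = 0 − Q_out C = −Q_out m/V(t).
Separate: dm/m = −Q_out dt/V(t) ⇒ ln(m/m₀) = −(Q_out/(Q_in−Q_out)) ln(V/V₀).
m = m₀ (V₀/V)^(Q_out/(Q_in−Q_out)) = 14.16 × (83.81/201.889)^(2.69903) = 1.31986 kg.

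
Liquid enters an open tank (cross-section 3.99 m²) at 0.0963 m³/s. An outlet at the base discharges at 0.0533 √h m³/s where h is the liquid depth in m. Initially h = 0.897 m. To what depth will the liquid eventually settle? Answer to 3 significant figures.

3.26 m

Level balance: A dh/dt = 0.0963 − 0.0533 √h. Setting dh/dt = 0:
Q_in = 0.0533 √h_ss ⇒ √h_ss = 0.0963/0.0533 = 1.8068.
h_ss = 1.8068² = 3.2644 m. (Since h₀ = 0.897 m < h_ss, the level will rise toward this value.)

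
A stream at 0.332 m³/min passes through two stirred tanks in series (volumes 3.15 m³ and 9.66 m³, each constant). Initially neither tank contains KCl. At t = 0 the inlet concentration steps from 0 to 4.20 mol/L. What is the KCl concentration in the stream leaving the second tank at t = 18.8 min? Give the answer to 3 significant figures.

1.21 mol/L

Each tank obeys Vᵢ dCᵢ/dt = Q(Cᵢ₋₁ − Cᵢ), so τᵢ = Vᵢ/Q.
τ₁ = 3.15/0.332 = 9.4880 min; τ₂ = 9.66/0.332 = 29.096 min.
Solving the cascade with C₁(0)=C₂(0)=0 gives C₂(t) = C_in[1 − (τ₁ e^(−t/τ₁) − τ₂ e^(−t/τ₂))/(τ₁ − τ₂)].
At t = 18.8: e^(−t/τ₁) = 0.13787, e^(−t/τ₂) = 0.52407.
C₂ = 4.20·[1 − (9.4880·0.13787 − 29.096·0.52407)/(-19.608)] = 4.20·0.28906 = 1.2140 mol/L.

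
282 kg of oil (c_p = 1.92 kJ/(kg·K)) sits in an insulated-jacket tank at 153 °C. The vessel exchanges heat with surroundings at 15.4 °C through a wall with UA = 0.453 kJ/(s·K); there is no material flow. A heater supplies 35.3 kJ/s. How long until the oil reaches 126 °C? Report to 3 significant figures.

Heat balance on the well-mixed liquid: M c_p dT/dt = −UA(T − T_amb) + Q̇.
τ = M c_p/UA = 1195.2 s; T_ss = T_amb + Q̇/UA = 15.4 + 35.3/0.453 = 93.325 °C.
T(t) = T_ss + (T₀ − T_ss)e^(−t/τ); set T = 126:
t = −τ ln[(T − T_ss)/(T₀ − T_ss)] = −1195.2 · ln(0.54755) = 719.89 s.

720 s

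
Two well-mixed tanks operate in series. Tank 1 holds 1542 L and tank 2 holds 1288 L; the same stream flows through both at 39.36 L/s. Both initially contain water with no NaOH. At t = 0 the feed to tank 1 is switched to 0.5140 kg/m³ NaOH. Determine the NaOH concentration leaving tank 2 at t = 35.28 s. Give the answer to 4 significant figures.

0.1328 kg/m³

Species balance on tank i: dCᵢ/dt = (Cᵢ₋₁ − Cᵢ)/τᵢ with τᵢ = Vᵢ/Q.
τ₁ = 1542/39.36 = 39.1768 s; τ₂ = 1288/39.36 = 32.7236 s.
Solving the cascade with C₁(0)=C₂(0)=0 gives C₂(t) = C_in[1 − (τ₁ e^(−t/τ₁) − τ₂ e^(−t/τ₂))/(τ₁ − τ₂)].
At t = 35.28: e^(−t/τ₁) = 0.406353, e^(−t/τ₂) = 0.340234.
C₂ = 0.5140·[1 − (39.1768·0.406353 − 32.7236·0.340234)/(6.45325)] = 0.5140·0.258364 = 0.132799 kg/m³.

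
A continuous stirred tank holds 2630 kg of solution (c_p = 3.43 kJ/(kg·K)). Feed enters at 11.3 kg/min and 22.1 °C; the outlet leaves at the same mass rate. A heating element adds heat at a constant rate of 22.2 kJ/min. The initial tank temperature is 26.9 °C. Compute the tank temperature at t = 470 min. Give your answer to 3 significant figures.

Heat balance on the well-mixed liquid: M c_p dT/dt = ṁ c_p (T_in − T) + 22.2.
τ = M/ṁ = 232.74 min; T_ss = T_in + Q̇/(ṁ c_p) = 22.1 + 22.2/(11.3·3.43) = 22.673 °C.
Solution: T(t) = T_ss + (T₀ − T_ss) e^(−t/τ).
T(470) = 22.673 + (4.2272)·e^(−470/232.74) = 22.673 + (4.2272)·0.13274 = 23.234 °C.

23.2 °C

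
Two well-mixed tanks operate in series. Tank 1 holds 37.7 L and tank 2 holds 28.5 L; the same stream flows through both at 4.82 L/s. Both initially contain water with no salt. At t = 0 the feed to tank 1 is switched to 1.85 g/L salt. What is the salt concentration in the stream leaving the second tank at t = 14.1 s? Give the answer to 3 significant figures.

Species balance on tank i: dCᵢ/dt = (Cᵢ₋₁ − Cᵢ)/τᵢ with τᵢ = Vᵢ/Q.
τ₁ = 37.7/4.82 = 7.8216 s; τ₂ = 28.5/4.82 = 5.9129 s.
Tank 1: C₁ = C_in(1 − e^(−t/τ₁)). Tank 2 (τ₁ ≠ τ₂): C₂ = C_in[1 − (τ₁ e^(−t/τ₁) − τ₂ e^(−t/τ₂))/(τ₁ − τ₂)].
At t = 14.1: e^(−t/τ₁) = 0.16485, e^(−t/τ₂) = 0.092123.
C₂ = 1.85·[1 − (7.8216·0.16485 − 5.9129·0.092123)/(1.9087)] = 1.85·0.60984 = 1.1282 g/L.

1.13 g/L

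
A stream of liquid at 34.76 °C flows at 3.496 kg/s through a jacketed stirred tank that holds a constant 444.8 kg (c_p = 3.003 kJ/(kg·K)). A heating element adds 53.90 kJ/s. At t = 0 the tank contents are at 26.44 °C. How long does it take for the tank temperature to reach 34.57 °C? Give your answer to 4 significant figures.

Heat balance on the well-mixed liquid: M c_p dT/dt = ṁ c_p (T_in − T) + 53.90.
τ = M/ṁ = 127.231 s; T_ss = T_in + Q̇/(ṁ c_p) = 39.8941 °C.
T(t) = T_ss + (T₀ − T_ss) e^(−t/τ). Set T = 34.57:
e^(−t/τ) = (34.57 − 39.8941)/(26.44 − 39.8941) = 0.395722
t = −127.231 · ln(0.395722) = 117.949 s.

117.9 s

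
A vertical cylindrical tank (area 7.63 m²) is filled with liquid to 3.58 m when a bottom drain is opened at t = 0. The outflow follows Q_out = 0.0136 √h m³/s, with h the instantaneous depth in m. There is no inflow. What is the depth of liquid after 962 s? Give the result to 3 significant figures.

1.07 m

Mass balance (ρ constant): A dh/dt = −0.0136 √h.
∫ h^(−1/2) dh = −(0.0136/A) ∫ dt, giving 2√h = 2√h₀ − (0.0136/A) t.
√h = √3.58 − 0.0136·962/(2·7.63) = 1.8921 − 0.85735 = 1.0347.
h = 1.0347² = 1.0707 m.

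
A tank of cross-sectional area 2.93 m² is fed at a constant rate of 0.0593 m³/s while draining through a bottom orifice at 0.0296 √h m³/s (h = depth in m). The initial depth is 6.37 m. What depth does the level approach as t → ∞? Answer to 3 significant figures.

Unsteady balance on liquid volume: A dh/dt = Q_in − 0.0296 √h. At steady state dh/dt = 0:
Q_in = 0.0296 √h_ss ⇒ √h_ss = 0.0593/0.0296 = 2.0034.
h_ss = 2.0034² = 4.0135 m. (Since h₀ = 6.37 m > h_ss, the level will fall toward this value.)

4.01 m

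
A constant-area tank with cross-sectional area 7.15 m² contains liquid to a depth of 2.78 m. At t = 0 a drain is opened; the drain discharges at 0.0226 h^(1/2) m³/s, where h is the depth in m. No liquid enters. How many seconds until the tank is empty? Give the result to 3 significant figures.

With no inflow, A dh/dt = −0.0226 √h.
This is separable: 2 d(√h)/dt = −0.0226/A, so √h = √h₀ − (0.0226/(2A)) t.
Tank is empty when √h = 0: t_empty = 2A√h₀/0.0226.
t_empty = 2·7.15·√2.78/0.0226 = 14.300·1.6673/0.0226 = 1055.0 s.

1050 s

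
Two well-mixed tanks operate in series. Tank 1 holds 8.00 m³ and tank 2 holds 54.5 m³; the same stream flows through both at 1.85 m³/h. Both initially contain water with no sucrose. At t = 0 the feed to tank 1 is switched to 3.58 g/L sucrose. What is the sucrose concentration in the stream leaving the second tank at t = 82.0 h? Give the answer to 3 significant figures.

3.32 g/L

Time constants: τᵢ = Vᵢ/Q for each well-mixed tank.
τ₁ = 8.00/1.85 = 4.3243 h; τ₂ = 54.5/1.85 = 29.459 h.
Solving the cascade with C₁(0)=C₂(0)=0 gives C₂(t) = C_in[1 − (τ₁ e^(−t/τ₁) − τ₂ e^(−t/τ₂))/(τ₁ − τ₂)].
At t = 82.0: e^(−t/τ₁) = 5.8169e-09, e^(−t/τ₂) = 0.061823.
C₂ = 3.58·[1 − (4.3243·5.8169e-09 − 29.459·0.061823)/(-25.135)] = 3.58·0.92754 = 3.3206 g/L.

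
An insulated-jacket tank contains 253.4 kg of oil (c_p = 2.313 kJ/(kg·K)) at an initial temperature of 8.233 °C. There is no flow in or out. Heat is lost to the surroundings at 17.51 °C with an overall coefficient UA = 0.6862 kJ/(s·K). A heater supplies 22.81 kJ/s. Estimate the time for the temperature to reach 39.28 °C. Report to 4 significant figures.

Lumped-capacitance energy balance: M c_p dT/dt = UA(T_amb − T) + Q̇.
τ = M c_p/UA = 854.145 s; T_ss = T_amb + Q̇/UA = 17.51 + 22.81/0.6862 = 50.7510 °C.
T(t) = T_ss + (T₀ − T_ss)e^(−t/τ); set T = 39.28:
t = −τ ln[(T − T_ss)/(T₀ − T_ss)] = −854.145 · ln(0.269792) = 1119.02 s.

1119 s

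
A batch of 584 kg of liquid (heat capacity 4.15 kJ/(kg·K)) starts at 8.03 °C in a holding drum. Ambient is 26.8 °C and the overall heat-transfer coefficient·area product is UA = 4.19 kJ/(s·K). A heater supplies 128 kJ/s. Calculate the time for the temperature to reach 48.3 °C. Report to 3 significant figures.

Lumped-capacitance energy balance: M c_p dT/dt = UA(T_amb − T) + Q̇.
τ = M c_p/UA = 578.42 s; T_ss = T_amb + Q̇/UA = 26.8 + 128/4.19 = 57.349 °C.
T(t) = T_ss + (T₀ − T_ss)e^(−t/τ); set T = 48.3:
t = −τ ln[(T − T_ss)/(T₀ − T_ss)] = −578.42 · ln(0.18348) = 980.81 s.

981 s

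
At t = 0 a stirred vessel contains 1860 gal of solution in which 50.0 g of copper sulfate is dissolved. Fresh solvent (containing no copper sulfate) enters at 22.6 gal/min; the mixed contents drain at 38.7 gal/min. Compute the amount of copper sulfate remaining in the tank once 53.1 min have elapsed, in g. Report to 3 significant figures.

11.4 g

Let m(t) be the amount of copper sulfate. Volume: V(t) = V₀ + (Q_in − Q_out) t = 1860 − 16.100 t; V(53.1) = 1005.1 gal.
Solute balance: dm/dt = 0 − Q_out C = −Q_out m/V(t).
Separate: dm/m = −Q_out dt/V(t) ⇒ ln(m/m₀) = −(Q_out/(Q_in−Q_out)) ln(V/V₀).
m = m₀ (V₀/V)^(Q_out/(Q_in−Q_out)) = 50.0 × (1860/1005.1)^(-2.4037) = 11.388 g.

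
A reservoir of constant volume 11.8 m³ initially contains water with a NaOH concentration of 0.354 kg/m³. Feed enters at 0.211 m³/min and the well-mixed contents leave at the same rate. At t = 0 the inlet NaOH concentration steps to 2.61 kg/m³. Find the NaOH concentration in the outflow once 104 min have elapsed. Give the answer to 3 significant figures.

Unsteady species balance (constant V, well mixed): V dC/dt = Q(C_in − C).
So dC/dt = (C_in − C)/τ with τ = V/Q = 11.8/0.211 = 55.924 min.
Solution: C(t) = C_in + (C₀ − C_in) e^(−t/τ).
C(104) = 2.61 + (0.354 − 2.61)·e^(−104/55.924) = 2.61 + (-2.2560)·0.15573 = 2.2587 kg/m³.

2.26 kg/m³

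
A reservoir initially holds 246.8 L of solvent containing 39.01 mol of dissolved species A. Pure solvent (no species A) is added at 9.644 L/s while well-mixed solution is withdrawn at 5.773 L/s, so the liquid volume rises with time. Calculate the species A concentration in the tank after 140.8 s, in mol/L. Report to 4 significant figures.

Let m(t) be the amount of species A. Volume: V(t) = V₀ + (Q_in − Q_out) t = 246.8 + 3.87100 t; V(140.8) = 791.837 L.
No species A enters, so dm/dt = −Q_out · (m/V).
dm/m = −Q_out dt/(V₀ + 3.87100 t); integrating gives ln(m/m₀) = −(Q_out/(Q_in−Q_out)) ln(V/V₀).
m = m₀ (V₀/V)^(Q_out/(Q_in−Q_out)) = 39.01 × (246.8/791.837)^(1.49135) = 6.85680 mol.
C = m/V = 6.85680/791.837 = 0.00865936 mol/L.

0.008659 mol/L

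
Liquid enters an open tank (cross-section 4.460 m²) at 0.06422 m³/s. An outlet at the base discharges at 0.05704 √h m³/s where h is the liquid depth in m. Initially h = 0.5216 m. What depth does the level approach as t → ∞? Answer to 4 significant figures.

A dh/dt = Q_in − 0.05704 √h. Steady state requires inflow = outflow:
Q_in = 0.05704 √h_ss ⇒ √h_ss = 0.06422/0.05704 = 1.12588.
h_ss = 1.12588² = 1.26760 m. (Since h₀ = 0.5216 m < h_ss, the level will rise toward this value.)

1.268 m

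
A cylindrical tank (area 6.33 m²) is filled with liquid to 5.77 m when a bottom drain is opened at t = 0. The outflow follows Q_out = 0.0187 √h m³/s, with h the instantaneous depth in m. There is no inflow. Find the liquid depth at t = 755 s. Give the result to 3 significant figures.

1.66 m

Unsteady balance on liquid volume: A dh/dt = −0.0187 √h.
Separate and integrate: 2(√h − √h₀) = −(0.0187/A) t.
√h = √5.77 − 0.0187·755/(2·6.33) = 2.4021 − 1.1152 = 1.2869.
h = 1.2869² = 1.6561 m.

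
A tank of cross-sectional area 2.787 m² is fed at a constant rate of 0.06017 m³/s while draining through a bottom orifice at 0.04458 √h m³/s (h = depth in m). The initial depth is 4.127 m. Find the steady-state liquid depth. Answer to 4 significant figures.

A dh/dt = Q_in − 0.04458 √h. Steady state requires inflow = outflow:
Q_in = 0.04458 √h_ss ⇒ √h_ss = 0.06017/0.04458 = 1.34971.
h_ss = 1.34971² = 1.82171 m. (Since h₀ = 4.127 m > h_ss, the level will fall toward this value.)

1.822 m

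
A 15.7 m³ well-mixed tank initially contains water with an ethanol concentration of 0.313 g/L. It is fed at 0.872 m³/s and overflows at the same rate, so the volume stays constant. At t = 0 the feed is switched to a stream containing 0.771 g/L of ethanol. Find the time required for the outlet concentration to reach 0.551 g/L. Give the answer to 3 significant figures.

Species balance: V dC/dt = Q(C_in − C) ⇒ τ = V/Q = 18.005 s.
C(t) = C_in + (C₀ − C_in) e^(−t/τ). Set C = 0.551 and solve for t:
e^(−t/τ) = (C − C_in)/(C₀ − C_in) = (0.551 − 0.771)/(0.313 − 0.771) = 0.48035
t = −τ ln(…) = 18.005 × 0.73324 = 13.202 s.

13.2 s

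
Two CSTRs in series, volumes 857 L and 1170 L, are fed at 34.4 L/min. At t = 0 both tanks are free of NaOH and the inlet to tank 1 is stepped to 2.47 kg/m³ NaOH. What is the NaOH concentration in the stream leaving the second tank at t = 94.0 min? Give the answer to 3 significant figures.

2.04 kg/m³

Each tank obeys Vᵢ dCᵢ/dt = Q(Cᵢ₋₁ − Cᵢ), so τᵢ = Vᵢ/Q.
τ₁ = 857/34.4 = 24.913 min; τ₂ = 1170/34.4 = 34.012 min.
Solving the cascade with C₁(0)=C₂(0)=0 gives C₂(t) = C_in[1 − (τ₁ e^(−t/τ₁) − τ₂ e^(−t/τ₂))/(τ₁ − τ₂)].
At t = 94.0: e^(−t/τ₁) = 0.022979, e^(−t/τ₂) = 0.063054.
C₂ = 2.47·[1 − (24.913·0.022979 − 34.012·0.063054)/(-9.0988)] = 2.47·0.82722 = 2.0432 kg/m³.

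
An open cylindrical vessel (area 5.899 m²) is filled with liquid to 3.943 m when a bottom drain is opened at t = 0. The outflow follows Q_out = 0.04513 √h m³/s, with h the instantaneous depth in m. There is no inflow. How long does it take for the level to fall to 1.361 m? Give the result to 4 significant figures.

A dh/dt = −Q_out = −0.04513 √h.
∫ h^(−1/2) dh = −(0.04513/A) ∫ dt, giving 2√h = 2√h₀ − (0.04513/A) t.
t = 2A(√h₀ − √h)/0.04513 = 2·5.899·(√3.943 − √1.361)/0.04513
  = 11.7980 × (1.98570 − 1.16662) / 0.04513 = 214.126 s.

214.1 s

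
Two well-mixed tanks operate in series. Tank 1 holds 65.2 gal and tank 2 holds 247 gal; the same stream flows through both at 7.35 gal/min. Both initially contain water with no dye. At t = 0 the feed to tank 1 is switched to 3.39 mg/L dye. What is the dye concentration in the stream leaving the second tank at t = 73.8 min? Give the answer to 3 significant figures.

2.88 mg/L

Time constants: τᵢ = Vᵢ/Q for each well-mixed tank.
τ₁ = 65.2/7.35 = 8.8707 min; τ₂ = 247/7.35 = 33.605 min.
Tank 1: C₁ = C_in(1 − e^(−t/τ₁)). Tank 2 (τ₁ ≠ τ₂): C₂ = C_in[1 − (τ₁ e^(−t/τ₁) − τ₂ e^(−t/τ₂))/(τ₁ − τ₂)].
At t = 73.8: e^(−t/τ₁) = 0.00024372, e^(−t/τ₂) = 0.11124.
C₂ = 3.39·[1 − (8.8707·0.00024372 − 33.605·0.11124)/(-24.735)] = 3.39·0.84895 = 2.8780 mg/L.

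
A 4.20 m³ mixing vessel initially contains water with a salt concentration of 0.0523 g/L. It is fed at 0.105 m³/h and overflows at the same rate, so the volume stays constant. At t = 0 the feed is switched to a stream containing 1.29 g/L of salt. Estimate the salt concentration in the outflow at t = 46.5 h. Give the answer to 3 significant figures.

0.903 g/L

Unsteady species balance (constant V, well mixed): V dC/dt = Q(C_in − C).
Rewrite as dC/dt + C/τ = C_in/τ, τ = V/Q = 40.000 h.
Integrating: C(t) = C_in + (C₀ − C_in) e^(−t/τ).
C(46.5) = 1.29 + (0.0523 − 1.29)·e^(−46.5/40.000) = 1.29 + (-1.2377)·0.31270 = 0.90297 g/L.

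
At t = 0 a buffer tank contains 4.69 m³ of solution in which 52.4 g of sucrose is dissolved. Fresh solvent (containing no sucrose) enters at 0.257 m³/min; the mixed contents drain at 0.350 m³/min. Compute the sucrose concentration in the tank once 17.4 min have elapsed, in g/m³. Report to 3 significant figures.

Let m(t) be the amount of sucrose. Volume: V(t) = V₀ + (Q_in − Q_out) t = 4.69 − 0.093000 t; V(17.4) = 3.0718 m³.
Solute balance: dm/dt = 0 − Q_out C = −Q_out m/V(t).
Separate: dm/m = −Q_out dt/V(t) ⇒ ln(m/m₀) = −(Q_out/(Q_in−Q_out)) ln(V/V₀).
m = m₀ (V₀/V)^(Q_out/(Q_in−Q_out)) = 52.4 × (4.69/3.0718)^(-3.7634) = 10.658 g.
C = m/V = 10.658/3.0718 = 3.4697 g/m³.

3.47 g/m³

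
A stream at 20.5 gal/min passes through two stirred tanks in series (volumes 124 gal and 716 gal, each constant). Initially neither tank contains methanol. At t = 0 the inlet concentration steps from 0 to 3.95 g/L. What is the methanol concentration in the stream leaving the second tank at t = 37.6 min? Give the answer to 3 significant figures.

Time constants: τᵢ = Vᵢ/Q for each well-mixed tank.
τ₁ = 124/20.5 = 6.0488 min; τ₂ = 716/20.5 = 34.927 min.
Tank 1: C₁ = C_in(1 − e^(−t/τ₁)). Tank 2 (τ₁ ≠ τ₂): C₂ = C_in[1 − (τ₁ e^(−t/τ₁) − τ₂ e^(−t/τ₂))/(τ₁ − τ₂)].
At t = 37.6: e^(−t/τ₁) = 0.0019970, e^(−t/τ₂) = 0.34077.
C₂ = 3.95·[1 − (6.0488·0.0019970 − 34.927·0.34077)/(-28.878)] = 3.95·0.58827 = 2.3237 g/L.

2.32 g/L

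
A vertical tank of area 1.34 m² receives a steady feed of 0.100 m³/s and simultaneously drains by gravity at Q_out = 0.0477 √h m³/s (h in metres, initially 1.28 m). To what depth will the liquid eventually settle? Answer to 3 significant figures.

4.40 m

A dh/dt = Q_in − 0.0477 √h. Steady state requires inflow = outflow:
Q_in = 0.0477 √h_ss ⇒ √h_ss = 0.100/0.0477 = 2.0964.
h_ss = 2.0964² = 4.3950 m. (Since h₀ = 1.28 m < h_ss, the level will rise toward this value.)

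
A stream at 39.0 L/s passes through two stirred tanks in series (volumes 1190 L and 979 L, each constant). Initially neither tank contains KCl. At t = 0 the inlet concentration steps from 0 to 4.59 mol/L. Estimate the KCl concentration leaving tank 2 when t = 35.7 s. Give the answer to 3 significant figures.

Species balance on tank i: dCᵢ/dt = (Cᵢ₋₁ − Cᵢ)/τᵢ with τᵢ = Vᵢ/Q.
τ₁ = 1190/39.0 = 30.513 s; τ₂ = 979/39.0 = 25.103 s.
Solving the cascade with C₁(0)=C₂(0)=0 gives C₂(t) = C_in[1 − (τ₁ e^(−t/τ₁) − τ₂ e^(−t/τ₂))/(τ₁ − τ₂)].
At t = 35.7: e^(−t/τ₁) = 0.31037, e^(−t/τ₂) = 0.24119.
C₂ = 4.59·[1 − (30.513·0.31037 − 25.103·0.24119)/(5.4103)] = 4.59·0.36867 = 1.6922 mol/L.

1.69 mol/L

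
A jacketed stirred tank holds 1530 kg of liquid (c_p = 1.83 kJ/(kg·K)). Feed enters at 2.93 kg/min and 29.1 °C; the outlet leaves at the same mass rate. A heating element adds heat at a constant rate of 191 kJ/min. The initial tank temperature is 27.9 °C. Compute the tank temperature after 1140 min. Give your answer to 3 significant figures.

60.6 °C

M c_p dT/dt = ṁ c_p (T_in − T) + Q̇.
τ = M/ṁ = 522.18 min; T_ss = T_in + Q̇/(ṁ c_p) = 29.1 + 191/(2.93·1.83) = 64.722 °C.
T approaches T_ss exponentially: T(t) = T_ss + (T₀ − T_ss) e^(−t/τ).
T(1140) = 64.722 + (-36.822)·e^(−1140/522.18) = 64.722 + (-36.822)·0.11269 = 60.572 °C.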